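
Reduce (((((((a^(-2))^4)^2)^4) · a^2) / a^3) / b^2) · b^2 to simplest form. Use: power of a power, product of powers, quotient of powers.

(((((((a^(-2))^4)^2)^4) · a^2) / a^3) / b^2) · b^2
= ((((((a^(-2))^4)^8) · a^2) / a^3) / b^2) · b^2    [power of a power]
= (((((a^(-2))^32) · a^2) / a^3) / b^2) · b^2    [power of a power]
= (((a^(-64) · a^2) / a^3) / b^2) · b^2    [power of a power]
= ((a^(-62) / a^3) / b^2) · b^2    [product of powers]
= (a^(-65) / b^2) · b^2    [quotient of powers]
= a^(-65)    [quotient of powers]

a^(-65)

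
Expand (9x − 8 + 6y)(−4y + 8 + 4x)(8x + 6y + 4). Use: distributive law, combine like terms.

120x^2y − 264xy^2 + 832xy + 464x^2 − 352x + 288x^3 + 384y^2 − 64y − 256 − 144y^3

(9x − 8 + 6y)(−4y + 8 + 4x)(8x + 6y + 4)
= (−36xy + 72x + 36x^2 + 32y − 64 − 32x − 24y^2 + 48y + 24xy)(8x + 6y + 4)    [distributive law]
= (−12xy + 40x + 36x^2 + 80y − 64 − 24y^2)(8x + 6y + 4)    [combine like terms]
= −96x^2y − 72xy^2 − 48xy + 320x^2 + 240xy + 160x + 288x^3 + 216x^2y + 144x^2 + 640xy + 480y^2 + 320y − 512x − 384y − 256 − 192xy^2 − 144y^3 − 96y^2    [distributive law]
= 120x^2y − 264xy^2 + 832xy + 464x^2 − 352x + 288x^3 + 384y^2 − 64y − 256 − 144y^3    [combine like terms]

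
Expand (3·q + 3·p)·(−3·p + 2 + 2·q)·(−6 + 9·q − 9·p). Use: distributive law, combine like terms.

18·p·q − 81·p·q^2 − 54·p^2·q − 36·q + 18·q^2 + 54·q^3 + 81·p^3 − 36·p

(3·q + 3·p)·(−3·p + 2 + 2·q)·(−6 + 9·q − 9·p)
= (−9·p·q + 6·q + 6·q^2 − 9·p^2 + 6·p + 6·p·q)·(−6 + 9·q − 9·p)    [distributive law]
= (−3·p·q + 6·q + 6·q^2 − 9·p^2 + 6·p)·(−6 + 9·q − 9·p)    [combine like terms]
= 18·p·q − 27·p·q^2 + 27·p^2·q − 36·q + 54·q^2 − 54·p·q − 36·q^2 + 54·q^3 − 54·p·q^2 + 54·p^2 − 81·p^2·q + 81·p^3 − 36·p + 54·p·q − 54·p^2    [distributive law]
= 18·p·q − 81·p·q^2 − 54·p^2·q − 36·q + 18·q^2 + 54·q^3 + 81·p^3 − 36·p    [combine like terms]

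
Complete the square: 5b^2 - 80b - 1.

5b^2 - 80b - 1
= 5(b^2 - 16b) - 1    [factor out 5 from the b-terms]
= 5(b^2 - 16b + 64 - 64) - 1    [add and subtract 64 inside the bracket]
= 5(b - 8)^2 - 320 - 1    [perfect-square identity]
= 5(b - 8)^2 - 321    [combine constants]

5(b - 8)^2 - 321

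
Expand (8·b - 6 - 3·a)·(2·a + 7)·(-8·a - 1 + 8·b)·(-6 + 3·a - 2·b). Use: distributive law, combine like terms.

(8·b - 6 - 3·a)·(2·a + 7)·(-8·a - 1 + 8·b)·(-6 + 3·a - 2·b)
= (16·a·b + 56·b - 12·a - 42 - 6·a^2 - 21·a)·(-8·a - 1 + 8·b)·(-6 + 3·a - 2·b)    [distributive law]
= (16·a·b + 56·b - 33·a - 42 - 6·a^2)·(-8·a - 1 + 8·b)·(-6 + 3·a - 2·b)    [combine like terms]
= (-128·a^2·b - 16·a·b + 128·a·b^2 - 448·a·b - 56·b + 448·b^2 + 264·a^2 + 33·a - 264·a·b + 336·a + 42 - 336·b + 48·a^3 + 6·a^2 - 48·a^2·b)·(-6 + 3·a - 2·b)    [distributive law]
= (-176·a^2·b - 728·a·b + 128·a·b^2 - 392·b + 448·b^2 + 270·a^2 + 369·a + 42 + 48·a^3)·(-6 + 3·a - 2·b)    [combine like terms]
= 1056·a^2·b - 528·a^3·b + 352·a^2·b^2 + 4368·a·b - 2184·a^2·b + 1456·a·b^2 - 768·a·b^2 + 384·a^2·b^2 - 256·a·b^3 + 2352·b - 1176·a·b + 784·b^2 - 2688·b^2 + 1344·a·b^2 - 896·b^3 - 1620·a^2 + 810·a^3 - 540·a^2·b - 2214·a + 1107·a^2 - 738·a·b - 252 + 126·a - 84·b - 288·a^3 + 144·a^4 - 96·a^3·b    [distributive law]
= -1668·a^2·b - 624·a^3·b + 736·a^2·b^2 + 2454·a·b + 2032·a·b^2 - 256·a·b^3 + 2268·b - 1904·b^2 - 896·b^3 - 513·a^2 + 522·a^3 - 2088·a - 252 + 144·a^4    [combine like terms]

-1668·a^2·b - 624·a^3·b + 736·a^2·b^2 + 2454·a·b + 2032·a·b^2 - 256·a·b^3 + 2268·b - 1904·b^2 - 896·b^3 - 513·a^2 + 522·a^3 - 2088·a - 252 + 144·a^4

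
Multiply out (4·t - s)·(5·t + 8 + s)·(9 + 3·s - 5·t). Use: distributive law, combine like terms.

20·t^2 + 65·s·t^2 - 100·t^3 + 288·t + 127·s·t + 2·s^2·t - 72·s - 33·s^2 - 3·s^3

(4·t - s)·(5·t + 8 + s)·(9 + 3·s - 5·t)
= (20·t^2 + 32·t + 4·s·t - 5·s·t - 8·s - s^2)·(9 + 3·s - 5·t)    [distributive law]
= (20·t^2 + 32·t - s·t - 8·s - s^2)·(9 + 3·s - 5·t)    [combine like terms]
= 180·t^2 + 60·s·t^2 - 100·t^3 + 288·t + 96·s·t - 160·t^2 - 9·s·t - 3·s^2·t + 5·s·t^2 - 72·s - 24·s^2 + 40·s·t - 9·s^2 - 3·s^3 + 5·s^2·t    [distributive law]
= 20·t^2 + 65·s·t^2 - 100·t^3 + 288·t + 127·s·t + 2·s^2·t - 72·s - 33·s^2 - 3·s^3    [combine like terms]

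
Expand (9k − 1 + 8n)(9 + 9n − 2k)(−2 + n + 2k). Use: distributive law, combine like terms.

(9k − 1 + 8n)(9 + 9n − 2k)(−2 + n + 2k)
= (81k + 81kn − 18k² − 9 − 9n + 2k + 72n + 72n² − 16kn)(−2 + n + 2k)    [distributive law]
= (83k + 65kn − 18k² − 9 + 63n + 72n²)(−2 + n + 2k)    [combine like terms]
= −166k + 83kn + 166k² − 130kn + 65kn² + 130k²n + 36k² − 18k²n − 36k³ + 18 − 9n − 18k − 126n + 63n² + 126kn − 144n² + 72n³ + 144kn²    [distributive law]
= −184k + 79kn + 202k² + 209kn² + 112k²n − 36k³ + 18 − 135n − 81n² + 72n³    [combine like terms]

−184k + 79kn + 202k² + 209kn² + 112k²n − 36k³ + 18 − 135n − 81n² + 72n³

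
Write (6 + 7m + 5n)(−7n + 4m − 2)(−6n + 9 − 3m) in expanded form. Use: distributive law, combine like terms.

(6 + 7m + 5n)(−7n + 4m − 2)(−6n + 9 − 3m)
= (−42n + 24m − 12 − 49mn + 28m² − 14m − 35n² + 20mn − 10n)(−6n + 9 − 3m)    [distributive law]
= (−52n + 10m − 12 − 29mn + 28m² − 35n²)(−6n + 9 − 3m)    [combine like terms]
= 312n² − 468n + 156mn − 60mn + 90m − 30m² + 72n − 108 + 36m + 174mn² − 261mn + 87m²n − 168m²n + 252m² − 84m³ + 210n³ − 315n² + 105mn²    [distributive law]
= −3n² − 396n − 165mn + 126m + 222m² − 108 + 279mn² − 81m²n − 84m³ + 210n³    [combine like terms]

−3n² − 396n − 165mn + 126m + 222m² − 108 + 279mn² − 81m²n − 84m³ + 210n³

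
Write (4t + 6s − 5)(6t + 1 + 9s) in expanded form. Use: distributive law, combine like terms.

(4t + 6s − 5)(6t + 1 + 9s)
= 24t^2 + 4t + 36st + 36st + 6s + 54s^2 − 30t − 5 − 45s    [distributive law]
= 24t^2 − 26t + 72st − 39s + 54s^2 − 5    [combine like terms]

24t^2 − 26t + 72st − 39s + 54s^2 − 5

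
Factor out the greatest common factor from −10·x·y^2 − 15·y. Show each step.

−10·x·y^2 − 15·y
= 5(−2·x·y^2 − 3·y)    [factor out 5]
= 5·y(−2·x·y − 3)    [factor out y]

5·y(−2·x·y − 3)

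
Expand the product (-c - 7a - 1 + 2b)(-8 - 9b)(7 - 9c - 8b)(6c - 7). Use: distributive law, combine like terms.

(-c - 7a - 1 + 2b)(-8 - 9b)(7 - 9c - 8b)(6c - 7)
= (8c + 9bc + 56a + 63ab + 8 + 9b - 16b - 18b^2)(7 - 9c - 8b)(6c - 7)    [distributive law]
= (8c + 9bc + 56a + 63ab + 8 - 7b - 18b^2)(7 - 9c - 8b)(6c - 7)    [combine like terms]
= (56c - 72c^2 - 64bc + 63bc - 81bc^2 - 72b^2c + 392a - 504ac - 448ab + 441ab - 567abc - 504ab^2 + 56 - 72c - 64b - 49b + 63bc + 56b^2 - 126b^2 + 162b^2c + 144b^3)(6c - 7)    [distributive law]
= (-16c - 72c^2 + 62bc - 81bc^2 + 90b^2c + 392a - 504ac - 7ab - 567abc - 504ab^2 + 56 - 113b - 70b^2 + 144b^3)(6c - 7)    [combine like terms]
= -96c^2 + 112c - 432c^3 + 504c^2 + 372bc^2 - 434bc - 486bc^3 + 567bc^2 + 540b^2c^2 - 630b^2c + 2352ac - 2744a - 3024ac^2 + 3528ac - 42abc + 49ab - 3402abc^2 + 3969abc - 3024ab^2c + 3528ab^2 + 336c - 392 - 678bc + 791b - 420b^2c + 490b^2 + 864b^3c - 1008b^3    [distributive law]
= 408c^2 + 448c - 432c^3 + 939bc^2 - 1112bc - 486bc^3 + 540b^2c^2 - 1050b^2c + 5880ac - 2744a - 3024ac^2 + 3927abc + 49ab - 3402abc^2 - 3024ab^2c + 3528ab^2 - 392 + 791b + 490b^2 + 864b^3c - 1008b^3    [combine like terms]

408c^2 + 448c - 432c^3 + 939bc^2 - 1112bc - 486bc^3 + 540b^2c^2 - 1050b^2c + 5880ac - 2744a - 3024ac^2 + 3927abc + 49ab - 3402abc^2 - 3024ab^2c + 3528ab^2 - 392 + 791b + 490b^2 + 864b^3c - 1008b^3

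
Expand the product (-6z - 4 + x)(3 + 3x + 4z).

(-6z - 4 + x)(3 + 3x + 4z)
= -18z - 18xz - 24z² - 12 - 12x - 16z + 3x + 3x² + 4xz    [distributive law]
= -34z - 14xz - 24z² - 12 - 9x + 3x²    [combine like terms]

-34z - 14xz - 24z² - 12 - 9x + 3x²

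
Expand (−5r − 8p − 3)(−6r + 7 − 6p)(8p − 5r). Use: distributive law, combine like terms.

(−5r − 8p − 3)(−6r + 7 − 6p)(8p − 5r)
= (30r^2 − 35r + 30pr + 48pr − 56p + 48p^2 + 18r − 21 + 18p)(8p − 5r)    [distributive law]
= (30r^2 − 17r + 78pr − 38p + 48p^2 − 21)(8p − 5r)    [combine like terms]
= 240pr^2 − 150r^3 − 136pr + 85r^2 + 624p^2r − 390pr^2 − 304p^2 + 190pr + 384p^3 − 240p^2r − 168p + 105r    [distributive law]
= −150pr^2 − 150r^3 + 54pr + 85r^2 + 384p^2r − 304p^2 + 384p^3 − 168p + 105r    [combine like terms]

−150pr^2 − 150r^3 + 54pr + 85r^2 + 384p^2r − 304p^2 + 384p^3 − 168p + 105r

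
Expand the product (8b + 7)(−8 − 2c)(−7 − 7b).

(8b + 7)(−8 − 2c)(−7 − 7b)
= (−64b − 16bc − 56 − 14c)(−7 − 7b)    [distributive law]
= 448b + 448b^2 + 112bc + 112b^2c + 392 + 392b + 98c + 98bc    [distributive law]
= 840b + 448b^2 + 210bc + 112b^2c + 392 + 98c    [combine like terms]

840b + 448b^2 + 210bc + 112b^2c + 392 + 98c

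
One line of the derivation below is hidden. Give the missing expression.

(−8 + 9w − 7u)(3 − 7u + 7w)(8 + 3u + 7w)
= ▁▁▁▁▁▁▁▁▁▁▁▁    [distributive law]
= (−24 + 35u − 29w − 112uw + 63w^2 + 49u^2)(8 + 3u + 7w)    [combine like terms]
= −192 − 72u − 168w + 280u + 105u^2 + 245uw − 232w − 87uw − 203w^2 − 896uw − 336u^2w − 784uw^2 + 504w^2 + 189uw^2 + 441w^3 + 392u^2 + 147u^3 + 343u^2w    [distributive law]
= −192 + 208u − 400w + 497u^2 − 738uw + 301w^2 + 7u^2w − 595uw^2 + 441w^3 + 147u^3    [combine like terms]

Applying distributive law to the line above:

(−24 + 56u − 56w + 27w − 63uw + 63w^2 − 21u + 49u^2 − 49uw)(8 + 3u + 7w)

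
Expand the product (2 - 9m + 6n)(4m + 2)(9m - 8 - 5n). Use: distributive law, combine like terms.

(2 - 9m + 6n)(4m + 2)(9m - 8 - 5n)
= (8m + 4 - 36m² - 18m + 24mn + 12n)(9m - 8 - 5n)    [distributive law]
= (-10m + 4 - 36m² + 24mn + 12n)(9m - 8 - 5n)    [combine like terms]
= -90m² + 80m + 50mn + 36m - 32 - 20n - 324m³ + 288m² + 180m²n + 216m²n - 192mn - 120mn² + 108mn - 96n - 60n²    [distributive law]
= 198m² + 116m - 34mn - 32 - 116n - 324m³ + 396m²n - 120mn² - 60n²    [combine like terms]

198m² + 116m - 34mn - 32 - 116n - 324m³ + 396m²n - 120mn² - 60n²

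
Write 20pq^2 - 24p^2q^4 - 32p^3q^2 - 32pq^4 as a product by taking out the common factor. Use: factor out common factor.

4pq^2(5 - 6pq^2 - 8p^2 - 8q^2)

20pq^2 - 24p^2q^4 - 32p^3q^2 - 32pq^4
= 4(5pq^2 - 6p^2q^4 - 8p^3q^2 - 8pq^4)    [factor out 4]
= 4pq^2(5 - 6pq^2 - 8p^2 - 8q^2)    [factor out pq^2]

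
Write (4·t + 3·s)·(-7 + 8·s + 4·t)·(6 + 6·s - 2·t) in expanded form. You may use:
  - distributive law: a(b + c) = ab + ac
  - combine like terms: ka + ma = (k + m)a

-168·t + 138·s·t + 152·t² + 216·s²·t + 8·s·t² - 32·t³ - 126·s + 18·s² + 144·s³

(4·t + 3·s)·(-7 + 8·s + 4·t)·(6 + 6·s - 2·t)
= (-28·t + 32·s·t + 16·t² - 21·s + 24·s² + 12·s·t)·(6 + 6·s - 2·t)    [distributive law]
= (-28·t + 44·s·t + 16·t² - 21·s + 24·s²)·(6 + 6·s - 2·t)    [combine like terms]
= -168·t - 168·s·t + 56·t² + 264·s·t + 264·s²·t - 88·s·t² + 96·t² + 96·s·t² - 32·t³ - 126·s - 126·s² + 42·s·t + 144·s² + 144·s³ - 48·s²·t    [distributive law]
= -168·t + 138·s·t + 152·t² + 216·s²·t + 8·s·t² - 32·t³ - 126·s + 18·s² + 144·s³    [combine like terms]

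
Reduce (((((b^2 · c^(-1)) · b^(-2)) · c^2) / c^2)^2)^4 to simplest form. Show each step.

c^(-8)

(((((b^2 · c^(-1)) · b^(-2)) · c^2) / c^2)^2)^4
= ((((b^2 · c^(-1)) · b^(-2)) · c^2) / c^2)^8    [power of a power]
= ((((b^2 · c^(-1)) · b^(-2)) · c^2)^8) / ((c^2)^8)    [power of a quotient]
= ((((b^2 · c^(-1)) · b^(-2))^8) · ((c^2)^8)) / ((c^2)^8)    [power of a product]
= ((((b^2 · c^(-1))^8) · ((b^(-2))^8)) · ((c^2)^8)) / ((c^2)^8)    [power of a product]
= (((((b^2)^8) · ((c^(-1))^8)) · ((b^(-2))^8)) · ((c^2)^8)) / ((c^2)^8)    [power of a product]
= (((b^16 · ((c^(-1))^8)) · ((b^(-2))^8)) · ((c^2)^8)) / ((c^2)^8)    [power of a power]
= (((b^16 · c^(-8)) · ((b^(-2))^8)) · ((c^2)^8)) / ((c^2)^8)    [power of a power]
= (((b^16 · c^(-8)) · b^(-16)) · ((c^2)^8)) / ((c^2)^8)    [power of a power]
= (((b^16 · c^(-8)) · b^(-16)) · c^16) / ((c^2)^8)    [power of a power]
= (((b^16 · c^(-8)) · b^(-16)) · c^16) / c^16    [power of a power]
= c^(-8)    [quotient of powers; product of powers]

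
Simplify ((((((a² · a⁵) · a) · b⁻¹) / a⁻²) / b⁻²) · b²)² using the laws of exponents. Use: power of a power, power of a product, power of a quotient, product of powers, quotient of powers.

((((((a² · a⁵) · a) · b⁻¹) / a⁻²) / b⁻²) · b²)²
= ((((((a² · a⁵) · a) · b⁻¹) / a⁻²) / b⁻²)²) · ((b²)²)    [power of a product]
= ((((((a² · a⁵) · a) · b⁻¹) / a⁻²)²) / ((b⁻²)²)) · ((b²)²)    [power of a quotient]
= ((((((a² · a⁵) · a) · b⁻¹)²) / ((a⁻²)²)) / ((b⁻²)²)) · ((b²)²)    [power of a quotient]
= ((((((a² · a⁵) · a)²) · ((b⁻¹)²)) / ((a⁻²)²)) / ((b⁻²)²)) · ((b²)²)    [power of a product]
= ((((((a² · a⁵)²) · (a²)) · ((b⁻¹)²)) / ((a⁻²)²)) / ((b⁻²)²)) · ((b²)²)    [power of a product]
= (((((((a²)²) · ((a⁵)²)) · (a²)) · ((b⁻¹)²)) / ((a⁻²)²)) / ((b⁻²)²)) · ((b²)²)    [power of a product]
= (((((a⁴ · ((a⁵)²)) · (a²)) · ((b⁻¹)²)) / ((a⁻²)²)) / ((b⁻²)²)) · ((b²)²)    [power of a power]
= (((((a⁴ · a¹⁰) · (a²)) · ((b⁻¹)²)) / ((a⁻²)²)) / ((b⁻²)²)) · ((b²)²)    [power of a power]
= ((((a¹⁴ · (a²)) · ((b⁻¹)²)) / ((a⁻²)²)) / ((b⁻²)²)) · ((b²)²)    [product of powers]
= (((a¹⁶ · ((b⁻¹)²)) / ((a⁻²)²)) / ((b⁻²)²)) · ((b²)²)    [product of powers]
= (((a¹⁶ · b⁻²) / ((a⁻²)²)) / ((b⁻²)²)) · ((b²)²)    [power of a power]
= (((a¹⁶ · b⁻²) / a⁻⁴) / ((b⁻²)²)) · ((b²)²)    [power of a power]
= (((a¹⁶ · b⁻²) / a⁻⁴) / b⁻⁴) · ((b²)²)    [power of a power]
= (((a¹⁶ · b⁻²) / a⁻⁴) / b⁻⁴) · b⁴    [power of a power]
= a²⁰·b⁶    [quotient of powers; product of powers]

a²⁰·b⁶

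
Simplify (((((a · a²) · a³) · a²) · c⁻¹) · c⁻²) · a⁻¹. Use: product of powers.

a⁷·c⁻³

(((((a · a²) · a³) · a²) · c⁻¹) · c⁻²) · a⁻¹
= ((((a³ · a³) · a²) · c⁻¹) · c⁻²) · a⁻¹    [product of powers]
= (((a⁶ · a²) · c⁻¹) · c⁻²) · a⁻¹    [product of powers]
= ((a⁸ · c⁻¹) · c⁻²) · a⁻¹    [product of powers]
= a⁷·c⁻³    [product of powers]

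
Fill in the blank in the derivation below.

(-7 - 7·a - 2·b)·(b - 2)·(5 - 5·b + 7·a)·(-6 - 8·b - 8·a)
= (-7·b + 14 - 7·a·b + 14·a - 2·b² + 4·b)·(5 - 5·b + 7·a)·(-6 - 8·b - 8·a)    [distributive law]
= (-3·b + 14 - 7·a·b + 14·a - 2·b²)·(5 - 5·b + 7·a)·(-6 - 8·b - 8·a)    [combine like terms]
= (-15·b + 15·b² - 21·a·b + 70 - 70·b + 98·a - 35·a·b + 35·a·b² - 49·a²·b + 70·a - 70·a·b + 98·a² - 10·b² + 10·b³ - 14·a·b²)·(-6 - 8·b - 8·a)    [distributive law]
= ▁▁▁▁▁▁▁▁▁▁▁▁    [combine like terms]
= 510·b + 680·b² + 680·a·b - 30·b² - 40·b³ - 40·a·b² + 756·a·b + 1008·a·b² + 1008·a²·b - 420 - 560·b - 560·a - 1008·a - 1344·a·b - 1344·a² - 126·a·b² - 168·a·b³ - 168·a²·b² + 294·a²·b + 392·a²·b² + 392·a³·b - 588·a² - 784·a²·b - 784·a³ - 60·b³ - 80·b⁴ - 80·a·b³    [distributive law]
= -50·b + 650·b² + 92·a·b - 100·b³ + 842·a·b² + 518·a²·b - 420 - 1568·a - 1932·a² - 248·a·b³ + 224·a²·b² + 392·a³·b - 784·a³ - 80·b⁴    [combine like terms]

After combine like terms, the bracketed line is:

(-85·b + 5·b² - 126·a·b + 70 + 168·a + 21·a·b² - 49·a²·b + 98·a² + 10·b³)·(-6 - 8·b - 8·a)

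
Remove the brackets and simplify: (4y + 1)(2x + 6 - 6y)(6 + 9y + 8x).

210xy - 120xy^2 + 64x^2y + 162y + 18y^2 - 216y^3 + 60x + 16x^2 + 36

(4y + 1)(2x + 6 - 6y)(6 + 9y + 8x)
= (8xy + 24y - 24y^2 + 2x + 6 - 6y)(6 + 9y + 8x)    [distributive law]
= (8xy + 18y - 24y^2 + 2x + 6)(6 + 9y + 8x)    [combine like terms]
= 48xy + 72xy^2 + 64x^2y + 108y + 162y^2 + 144xy - 144y^2 - 216y^3 - 192xy^2 + 12x + 18xy + 16x^2 + 36 + 54y + 48x    [distributive law]
= 210xy - 120xy^2 + 64x^2y + 162y + 18y^2 - 216y^3 + 60x + 16x^2 + 36    [combine like terms]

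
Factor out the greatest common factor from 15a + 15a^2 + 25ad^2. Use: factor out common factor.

5a(3 + 3a + 5d^2)

15a + 15a^2 + 25ad^2
= 5(3a + 3a^2 + 5ad^2)    [factor out 5]
= 5a(3 + 3a + 5d^2)    [factor out a]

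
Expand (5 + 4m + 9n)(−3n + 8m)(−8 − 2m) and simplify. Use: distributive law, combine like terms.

(5 + 4m + 9n)(−3n + 8m)(−8 − 2m)
= (−15n + 40m − 12mn + 32m² − 27n² + 72mn)(−8 − 2m)    [distributive law]
= (−15n + 40m + 60mn + 32m² − 27n²)(−8 − 2m)    [combine like terms]
= 120n + 30mn − 320m − 80m² − 480mn − 120m²n − 256m² − 64m³ + 216n² + 54mn²    [distributive law]
= 120n − 450mn − 320m − 336m² − 120m²n − 64m³ + 216n² + 54mn²    [combine like terms]

120n − 450mn − 320m − 336m² − 120m²n − 64m³ + 216n² + 54mn²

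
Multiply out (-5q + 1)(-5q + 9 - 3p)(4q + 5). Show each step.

100q^3 - 75q^2 - 214q + 60pq^2 + 63pq + 45 - 15p

(-5q + 1)(-5q + 9 - 3p)(4q + 5)
= (25q^2 - 45q + 15pq - 5q + 9 - 3p)(4q + 5)    [distributive law]
= (25q^2 - 50q + 15pq + 9 - 3p)(4q + 5)    [combine like terms]
= 100q^3 + 125q^2 - 200q^2 - 250q + 60pq^2 + 75pq + 36q + 45 - 12pq - 15p    [distributive law]
= 100q^3 - 75q^2 - 214q + 60pq^2 + 63pq + 45 - 15p    [combine like terms]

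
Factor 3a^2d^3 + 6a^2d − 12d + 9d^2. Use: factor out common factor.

3a^2d^3 + 6a^2d − 12d + 9d^2
= 3(a^2d^3 + 2a^2d − 4d + 3d^2)    [factor out 3]
= 3d(a^2d^2 + 2a^2 − 4 + 3d)    [factor out d]

3d(a^2d^2 + 2a^2 − 4 + 3d)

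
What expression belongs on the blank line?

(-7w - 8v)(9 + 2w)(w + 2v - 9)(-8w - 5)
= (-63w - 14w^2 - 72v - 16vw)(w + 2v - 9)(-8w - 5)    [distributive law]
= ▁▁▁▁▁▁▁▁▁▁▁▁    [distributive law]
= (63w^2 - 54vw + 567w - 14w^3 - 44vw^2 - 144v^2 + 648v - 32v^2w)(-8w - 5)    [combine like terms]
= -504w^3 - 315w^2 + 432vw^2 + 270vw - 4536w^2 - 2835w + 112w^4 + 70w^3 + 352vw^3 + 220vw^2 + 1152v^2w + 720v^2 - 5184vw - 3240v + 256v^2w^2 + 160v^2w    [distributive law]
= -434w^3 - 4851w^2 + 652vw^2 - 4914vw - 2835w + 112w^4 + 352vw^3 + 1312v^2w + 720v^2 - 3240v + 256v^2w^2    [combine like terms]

Applying distributive law to the line above:

(-63w^2 - 126vw + 567w - 14w^3 - 28vw^2 + 126w^2 - 72vw - 144v^2 + 648v - 16vw^2 - 32v^2w + 144vw)(-8w - 5)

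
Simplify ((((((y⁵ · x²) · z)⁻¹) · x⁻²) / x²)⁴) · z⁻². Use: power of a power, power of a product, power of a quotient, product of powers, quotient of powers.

x⁻²⁴·y⁻²⁰·z⁻⁶

((((((y⁵ · x²) · z)⁻¹) · x⁻²) / x²)⁴) · z⁻²
= ((((((y⁵ · x²) · z)⁻¹) · x⁻²)⁴) / ((x²)⁴)) · z⁻²    [power of a quotient]
= ((((((y⁵ · x²) · z)⁻¹)⁴) · ((x⁻²)⁴)) / ((x²)⁴)) · z⁻²    [power of a product]
= (((((y⁵ · x²) · z)⁻⁴) · ((x⁻²)⁴)) / ((x²)⁴)) · z⁻²    [power of a power]
= (((((y⁵ · x²)⁻⁴) · (z⁻⁴)) · ((x⁻²)⁴)) / ((x²)⁴)) · z⁻²    [power of a product]
= ((((((y⁵)⁻⁴) · ((x²)⁻⁴)) · (z⁻⁴)) · ((x⁻²)⁴)) / ((x²)⁴)) · z⁻²    [power of a product]
= ((((y⁻²⁰ · ((x²)⁻⁴)) · (z⁻⁴)) · ((x⁻²)⁴)) / ((x²)⁴)) · z⁻²    [power of a power]
= ((((y⁻²⁰ · x⁻⁸) · (z⁻⁴)) · ((x⁻²)⁴)) / ((x²)⁴)) · z⁻²    [power of a power]
= ((((y⁻²⁰ · x⁻⁸) · z⁻⁴) · x⁻⁸) / ((x²)⁴)) · z⁻²    [power of a power]
= ((((y⁻²⁰ · x⁻⁸) · z⁻⁴) · x⁻⁸) / x⁸) · z⁻²    [power of a power]
= x⁻²⁴·y⁻²⁰·z⁻⁶    [quotient of powers; product of powers]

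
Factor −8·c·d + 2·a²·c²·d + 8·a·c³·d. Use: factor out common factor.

2·c·d(−4 + a²·c + 4·a·c²)

−8·c·d + 2·a²·c²·d + 8·a·c³·d
= 2(−4·c·d + a²·c²·d + 4·a·c³·d)    [factor out 2]
= 2·c·d(−4 + a²·c + 4·a·c²)    [factor out c·d]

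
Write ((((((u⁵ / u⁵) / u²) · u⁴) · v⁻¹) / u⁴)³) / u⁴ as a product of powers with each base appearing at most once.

u⁻¹⁰v⁻³

((((((u⁵ / u⁵) / u²) · u⁴) · v⁻¹) / u⁴)³) / u⁴
= ((((((u⁵ / u⁵) / u²) · u⁴) · v⁻¹)³) / ((u⁴)³)) / u⁴    [power of a quotient]
= ((((((u⁵ / u⁵) / u²) · u⁴)³) · ((v⁻¹)³)) / ((u⁴)³)) / u⁴    [power of a product]
= ((((((u⁵ / u⁵) / u²)³) · ((u⁴)³)) · ((v⁻¹)³)) / ((u⁴)³)) / u⁴    [power of a product]
= ((((((u⁵ / u⁵)³) / ((u²)³)) · ((u⁴)³)) · ((v⁻¹)³)) / ((u⁴)³)) / u⁴    [power of a quotient]
= (((((((u⁵)³) / ((u⁵)³)) / ((u²)³)) · ((u⁴)³)) · ((v⁻¹)³)) / ((u⁴)³)) / u⁴    [power of a quotient]
= (((((u¹⁵ / ((u⁵)³)) / ((u²)³)) · ((u⁴)³)) · ((v⁻¹)³)) / ((u⁴)³)) / u⁴    [power of a power]
= (((((u¹⁵ / u¹⁵) / ((u²)³)) · ((u⁴)³)) · ((v⁻¹)³)) / ((u⁴)³)) / u⁴    [power of a power]
= ((((u⁰ / ((u²)³)) · ((u⁴)³)) · ((v⁻¹)³)) / ((u⁴)³)) / u⁴    [quotient of powers]
= ((((u⁰ / u⁶) · ((u⁴)³)) · ((v⁻¹)³)) / ((u⁴)³)) / u⁴    [power of a power]
= (((u⁻⁶ · ((u⁴)³)) · ((v⁻¹)³)) / ((u⁴)³)) / u⁴    [quotient of powers]
= (((u⁻⁶ · u¹²) · ((v⁻¹)³)) / ((u⁴)³)) / u⁴    [power of a power]
= ((u⁶ · ((v⁻¹)³)) / ((u⁴)³)) / u⁴    [product of powers]
= ((u⁶ · v⁻³) / ((u⁴)³)) / u⁴    [power of a power]
= ((u⁶ · v⁻³) / u¹²) / u⁴    [power of a power]
= u⁻¹⁰v⁻³    [quotient of powers; product of powers]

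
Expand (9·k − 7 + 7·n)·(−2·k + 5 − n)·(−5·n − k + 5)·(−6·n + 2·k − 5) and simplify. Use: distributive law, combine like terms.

(9·k − 7 + 7·n)·(−2·k + 5 − n)·(−5·n − k + 5)·(−6·n + 2·k − 5)
= (−18·k² + 45·k − 9·k·n + 14·k − 35 + 7·n − 14·k·n + 35·n − 7·n²)·(−5·n − k + 5)·(−6·n + 2·k − 5)    [distributive law]
= (−18·k² + 59·k − 23·k·n − 35 + 42·n − 7·n²)·(−5·n − k + 5)·(−6·n + 2·k − 5)    [combine like terms]
= (90·k²·n + 18·k³ − 90·k² − 295·k·n − 59·k² + 295·k + 115·k·n² + 23·k²·n − 115·k·n + 175·n + 35·k − 175 − 210·n² − 42·k·n + 210·n + 35·n³ + 7·k·n² − 35·n²)·(−6·n + 2·k − 5)    [distributive law]
= (113·k²·n + 18·k³ − 149·k² − 452·k·n + 330·k + 122·k·n² + 385·n − 175 − 245·n² + 35·n³)·(−6·n + 2·k − 5)    [combine like terms]
= −678·k²·n² + 226·k³·n − 565·k²·n − 108·k³·n + 36·k⁴ − 90·k³ + 894·k²·n − 298·k³ + 745·k² + 2712·k·n² − 904·k²·n + 2260·k·n − 1980·k·n + 660·k² − 1650·k − 732·k·n³ + 244·k²·n² − 610·k·n² − 2310·n² + 770·k·n − 1925·n + 1050·n − 350·k + 875 + 1470·n³ − 490·k·n² + 1225·n² − 210·n⁴ + 70·k·n³ − 175·n³    [distributive law]
= −434·k²·n² + 118·k³·n − 575·k²·n + 36·k⁴ − 388·k³ + 1405·k² + 1612·k·n² + 1050·k·n − 2000·k − 662·k·n³ − 1085·n² − 875·n + 875 + 1295·n³ − 210·n⁴    [combine like terms]

−434·k²·n² + 118·k³·n − 575·k²·n + 36·k⁴ − 388·k³ + 1405·k² + 1612·k·n² + 1050·k·n − 2000·k − 662·k·n³ − 1085·n² − 875·n + 875 + 1295·n³ − 210·n⁴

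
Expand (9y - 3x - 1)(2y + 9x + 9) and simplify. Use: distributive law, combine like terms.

18y^2 + 75xy + 79y - 27x^2 - 36x - 9

(9y - 3x - 1)(2y + 9x + 9)
= 18y^2 + 81xy + 81y - 6xy - 27x^2 - 27x - 2y - 9x - 9    [distributive law]
= 18y^2 + 75xy + 79y - 27x^2 - 36x - 9    [combine like terms]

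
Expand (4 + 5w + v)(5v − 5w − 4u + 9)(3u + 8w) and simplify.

(4 + 5w + v)(5v − 5w − 4u + 9)(3u + 8w)
= (20v − 20w − 16u + 36 + 25vw − 25w^2 − 20uw + 45w + 5v^2 − 5vw − 4uv + 9v)(3u + 8w)    [distributive law]
= (29v + 25w − 16u + 36 + 20vw − 25w^2 − 20uw + 5v^2 − 4uv)(3u + 8w)    [combine like terms]
= 87uv + 232vw + 75uw + 200w^2 − 48u^2 − 128uw + 108u + 288w + 60uvw + 160vw^2 − 75uw^2 − 200w^3 − 60u^2w − 160uw^2 + 15uv^2 + 40v^2w − 12u^2v − 32uvw    [distributive law]
= 87uv + 232vw − 53uw + 200w^2 − 48u^2 + 108u + 288w + 28uvw + 160vw^2 − 235uw^2 − 200w^3 − 60u^2w + 15uv^2 + 40v^2w − 12u^2v    [combine like terms]

87uv + 232vw − 53uw + 200w^2 − 48u^2 + 108u + 288w + 28uvw + 160vw^2 − 235uw^2 − 200w^3 − 60u^2w + 15uv^2 + 40v^2w − 12u^2v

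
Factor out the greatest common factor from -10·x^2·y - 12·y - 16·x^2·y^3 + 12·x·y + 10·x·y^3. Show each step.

-10·x^2·y - 12·y - 16·x^2·y^3 + 12·x·y + 10·x·y^3
= 2(-5·x^2·y - 6·y - 8·x^2·y^3 + 6·x·y + 5·x·y^3)    [factor out 2]
= 2·y(-5·x^2 - 6 - 8·x^2·y^2 + 6·x + 5·x·y^2)    [factor out y]

2·y(-5·x^2 - 6 - 8·x^2·y^2 + 6·x + 5·x·y^2)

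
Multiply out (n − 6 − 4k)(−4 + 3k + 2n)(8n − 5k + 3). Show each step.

−122n^2 + 49kn + 144n − 50kn^2 − 71k^2n + 16n^3 − 126k + 72 − 26k^2 + 60k^3

(n − 6 − 4k)(−4 + 3k + 2n)(8n − 5k + 3)
= (−4n + 3kn + 2n^2 + 24 − 18k − 12n + 16k − 12k^2 − 8kn)(8n − 5k + 3)    [distributive law]
= (−16n − 5kn + 2n^2 + 24 − 2k − 12k^2)(8n − 5k + 3)    [combine like terms]
= −128n^2 + 80kn − 48n − 40kn^2 + 25k^2n − 15kn + 16n^3 − 10kn^2 + 6n^2 + 192n − 120k + 72 − 16kn + 10k^2 − 6k − 96k^2n + 60k^3 − 36k^2    [distributive law]
= −122n^2 + 49kn + 144n − 50kn^2 − 71k^2n + 16n^3 − 126k + 72 − 26k^2 + 60k^3    [combine like terms]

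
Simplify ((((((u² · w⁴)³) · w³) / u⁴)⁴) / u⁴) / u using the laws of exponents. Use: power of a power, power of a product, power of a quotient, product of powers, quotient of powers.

u³w⁶⁰

((((((u² · w⁴)³) · w³) / u⁴)⁴) / u⁴) / u
= ((((((u² · w⁴)³) · w³)⁴) / ((u⁴)⁴)) / u⁴) / u    [power of a quotient]
= ((((((u² · w⁴)³)⁴) · ((w³)⁴)) / ((u⁴)⁴)) / u⁴) / u    [power of a product]
= (((((u² · w⁴)¹²) · ((w³)⁴)) / ((u⁴)⁴)) / u⁴) / u    [power of a power]
= ((((((u²)¹²) · ((w⁴)¹²)) · ((w³)⁴)) / ((u⁴)⁴)) / u⁴) / u    [power of a product]
= ((((u²⁴ · ((w⁴)¹²)) · ((w³)⁴)) / ((u⁴)⁴)) / u⁴) / u    [power of a power]
= ((((u²⁴ · w⁴⁸) · ((w³)⁴)) / ((u⁴)⁴)) / u⁴) / u    [power of a power]
= ((((u²⁴ · w⁴⁸) · w¹²) / ((u⁴)⁴)) / u⁴) / u    [power of a power]
= ((((u²⁴ · w⁴⁸) · w¹²) / u¹⁶) / u⁴) / u    [power of a power]
= u³w⁶⁰    [quotient of powers; product of powers]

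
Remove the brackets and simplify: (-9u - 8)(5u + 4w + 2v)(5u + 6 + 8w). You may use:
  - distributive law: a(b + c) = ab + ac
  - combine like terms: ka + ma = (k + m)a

-225u^3 - 470u^2 - 540u^2w - 696uw - 288uw^2 - 90u^2v - 188uv - 144uvw - 240u - 192w - 256w^2 - 96v - 128vw

(-9u - 8)(5u + 4w + 2v)(5u + 6 + 8w)
= (-45u^2 - 36uw - 18uv - 40u - 32w - 16v)(5u + 6 + 8w)    [distributive law]
= -225u^3 - 270u^2 - 360u^2w - 180u^2w - 216uw - 288uw^2 - 90u^2v - 108uv - 144uvw - 200u^2 - 240u - 320uw - 160uw - 192w - 256w^2 - 80uv - 96v - 128vw    [distributive law]
= -225u^3 - 470u^2 - 540u^2w - 696uw - 288uw^2 - 90u^2v - 188uv - 144uvw - 240u - 192w - 256w^2 - 96v - 128vw    [combine like terms]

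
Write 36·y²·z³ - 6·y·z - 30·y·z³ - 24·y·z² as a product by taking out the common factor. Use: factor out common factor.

6·y·z(6·y·z² - 1 - 5·z² - 4·z)

36·y²·z³ - 6·y·z - 30·y·z³ - 24·y·z²
= 6(6·y²·z³ - y·z - 5·y·z³ - 4·y·z²)    [factor out 6]
= 6·y·z(6·y·z² - 1 - 5·z² - 4·z)    [factor out y·z]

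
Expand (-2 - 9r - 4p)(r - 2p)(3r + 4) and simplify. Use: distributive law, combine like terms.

(-2 - 9r - 4p)(r - 2p)(3r + 4)
= (-2r + 4p - 9r² + 18pr - 4pr + 8p²)(3r + 4)    [distributive law]
= (-2r + 4p - 9r² + 14pr + 8p²)(3r + 4)    [combine like terms]
= -6r² - 8r + 12pr + 16p - 27r³ - 36r² + 42pr² + 56pr + 24p²r + 32p²    [distributive law]
= -42r² - 8r + 68pr + 16p - 27r³ + 42pr² + 24p²r + 32p²    [combine like terms]

-42r² - 8r + 68pr + 16p - 27r³ + 42pr² + 24p²r + 32p²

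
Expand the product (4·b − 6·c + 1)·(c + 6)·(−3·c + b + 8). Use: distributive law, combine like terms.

−18·b·c^2 + 4·b^2·c − 75·b·c + 24·b^2 + 198·b + 18·c^3 + 57·c^2 − 298·c + 48

(4·b − 6·c + 1)·(c + 6)·(−3·c + b + 8)
= (4·b·c + 24·b − 6·c^2 − 36·c + c + 6)·(−3·c + b + 8)    [distributive law]
= (4·b·c + 24·b − 6·c^2 − 35·c + 6)·(−3·c + b + 8)    [combine like terms]
= −12·b·c^2 + 4·b^2·c + 32·b·c − 72·b·c + 24·b^2 + 192·b + 18·c^3 − 6·b·c^2 − 48·c^2 + 105·c^2 − 35·b·c − 280·c − 18·c + 6·b + 48    [distributive law]
= −18·b·c^2 + 4·b^2·c − 75·b·c + 24·b^2 + 198·b + 18·c^3 + 57·c^2 − 298·c + 48    [combine like terms]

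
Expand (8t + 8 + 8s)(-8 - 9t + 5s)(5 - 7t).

-232t + 592t² + 504t³ + 8st + 224st² - 320 - 120s + 200s² - 280s²t

(8t + 8 + 8s)(-8 - 9t + 5s)(5 - 7t)
= (-64t - 72t² + 40st - 64 - 72t + 40s - 64s - 72st + 40s²)(5 - 7t)    [distributive law]
= (-136t - 72t² - 32st - 64 - 24s + 40s²)(5 - 7t)    [combine like terms]
= -680t + 952t² - 360t² + 504t³ - 160st + 224st² - 320 + 448t - 120s + 168st + 200s² - 280s²t    [distributive law]
= -232t + 592t² + 504t³ + 8st + 224st² - 320 - 120s + 200s² - 280s²t    [combine like terms]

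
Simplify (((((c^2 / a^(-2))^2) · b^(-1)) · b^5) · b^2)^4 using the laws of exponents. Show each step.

(((((c^2 / a^(-2))^2) · b^(-1)) · b^5) · b^2)^4
= (((((c^2 / a^(-2))^2) · b^(-1)) · b^5)^4) · ((b^2)^4)    [power of a product]
= (((((c^2 / a^(-2))^2) · b^(-1))^4) · ((b^5)^4)) · ((b^2)^4)    [power of a product]
= (((((c^2 / a^(-2))^2)^4) · ((b^(-1))^4)) · ((b^5)^4)) · ((b^2)^4)    [power of a product]
= ((((c^2 / a^(-2))^8) · ((b^(-1))^4)) · ((b^5)^4)) · ((b^2)^4)    [power of a power]
= (((((c^2)^8) / ((a^(-2))^8)) · ((b^(-1))^4)) · ((b^5)^4)) · ((b^2)^4)    [power of a quotient]
= (((c^16 / ((a^(-2))^8)) · ((b^(-1))^4)) · ((b^5)^4)) · ((b^2)^4)    [power of a power]
= (((c^16 / a^(-16)) · ((b^(-1))^4)) · ((b^5)^4)) · ((b^2)^4)    [power of a power]
= (((c^16 / a^(-16)) · b^(-4)) · ((b^5)^4)) · ((b^2)^4)    [power of a power]
= (((c^16 / a^(-16)) · b^(-4)) · b^20) · ((b^2)^4)    [power of a power]
= (((c^16 / a^(-16)) · b^(-4)) · b^20) · b^8    [power of a power]
= a^16b^24c^16    [quotient of powers; product of powers]

a^16b^24c^16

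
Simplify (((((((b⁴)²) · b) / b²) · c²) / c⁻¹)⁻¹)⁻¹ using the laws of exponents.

(((((((b⁴)²) · b) / b²) · c²) / c⁻¹)⁻¹)⁻¹
= ((((((b⁴)²) · b) / b²) · c²) / c⁻¹)¹    [power of a power]
= ((((((b⁴)²) · b) / b²) · c²)¹) / ((c⁻¹)¹)    [power of a quotient]
= ((((((b⁴)²) · b) / b²)¹) · ((c²)¹)) / ((c⁻¹)¹)    [power of a product]
= ((((((b⁴)²) · b)¹) / ((b²)¹)) · ((c²)¹)) / ((c⁻¹)¹)    [power of a quotient]
= ((((((b⁴)²)¹) · (b¹)) / ((b²)¹)) · ((c²)¹)) / ((c⁻¹)¹)    [power of a product]
= (((((b⁴)²) · (b¹)) / ((b²)¹)) · ((c²)¹)) / ((c⁻¹)¹)    [power of a power]
= (((b⁸ · (b¹)) / ((b²)¹)) · ((c²)¹)) / ((c⁻¹)¹)    [power of a power]
= (((b⁸ · b) / ((b²)¹)) · ((c²)¹)) / ((c⁻¹)¹)    [power of a power]
= ((b⁹ / ((b²)¹)) · ((c²)¹)) / ((c⁻¹)¹)    [product of powers]
= ((b⁹ / b²) · ((c²)¹)) / ((c⁻¹)¹)    [power of a power]
= (b⁷ · ((c²)¹)) / ((c⁻¹)¹)    [quotient of powers]
= (b⁷ · c²) / ((c⁻¹)¹)    [power of a power]
= (b⁷ · c²) / c⁻¹    [power of a power]
= b⁷·c³    [quotient of powers]

b⁷·c³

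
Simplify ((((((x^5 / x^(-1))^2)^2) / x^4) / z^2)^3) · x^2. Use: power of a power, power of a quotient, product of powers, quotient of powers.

((((((x^5 / x^(-1))^2)^2) / x^4) / z^2)^3) · x^2
= ((((((x^5 / x^(-1))^2)^2) / x^4)^3) / ((z^2)^3)) · x^2    [power of a quotient]
= ((((((x^5 / x^(-1))^2)^2)^3) / ((x^4)^3)) / ((z^2)^3)) · x^2    [power of a quotient]
= (((((x^5 / x^(-1))^2)^6) / ((x^4)^3)) / ((z^2)^3)) · x^2    [power of a power]
= ((((x^5 / x^(-1))^12) / ((x^4)^3)) / ((z^2)^3)) · x^2    [power of a power]
= (((((x^5)^12) / ((x^(-1))^12)) / ((x^4)^3)) / ((z^2)^3)) · x^2    [power of a quotient]
= (((x^60 / ((x^(-1))^12)) / ((x^4)^3)) / ((z^2)^3)) · x^2    [power of a power]
= (((x^60 / x^(-12)) / ((x^4)^3)) / ((z^2)^3)) · x^2    [power of a power]
= ((x^72 / ((x^4)^3)) / ((z^2)^3)) · x^2    [quotient of powers]
= ((x^72 / x^12) / ((z^2)^3)) · x^2    [power of a power]
= (x^60 / ((z^2)^3)) · x^2    [quotient of powers]
= (x^60 / z^6) · x^2    [power of a power]
= x^62z^(-6)    [quotient of powers; product of powers]

x^62z^(-6)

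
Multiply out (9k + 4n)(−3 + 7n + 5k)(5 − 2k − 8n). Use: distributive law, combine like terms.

−135k + 279k² + 655kn − 526k²n − 720kn² − 90k³ − 60n + 236n² − 224n³

(9k + 4n)(−3 + 7n + 5k)(5 − 2k − 8n)
= (−27k + 63kn + 45k² − 12n + 28n² + 20kn)(5 − 2k − 8n)    [distributive law]
= (−27k + 83kn + 45k² − 12n + 28n²)(5 − 2k − 8n)    [combine like terms]
= −135k + 54k² + 216kn + 415kn − 166k²n − 664kn² + 225k² − 90k³ − 360k²n − 60n + 24kn + 96n² + 140n² − 56kn² − 224n³    [distributive law]
= −135k + 279k² + 655kn − 526k²n − 720kn² − 90k³ − 60n + 236n² − 224n³    [combine like terms]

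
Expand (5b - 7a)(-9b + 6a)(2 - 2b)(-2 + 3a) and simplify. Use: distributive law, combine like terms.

(5b - 7a)(-9b + 6a)(2 - 2b)(-2 + 3a)
= (-45b² + 30ab + 63ab - 42a²)(2 - 2b)(-2 + 3a)    [distributive law]
= (-45b² + 93ab - 42a²)(2 - 2b)(-2 + 3a)    [combine like terms]
= (-90b² + 90b³ + 186ab - 186ab² - 84a² + 84a²b)(-2 + 3a)    [distributive law]
= 180b² - 270ab² - 180b³ + 270ab³ - 372ab + 558a²b + 372ab² - 558a²b² + 168a² - 252a³ - 168a²b + 252a³b    [distributive law]
= 180b² + 102ab² - 180b³ + 270ab³ - 372ab + 390a²b - 558a²b² + 168a² - 252a³ + 252a³b    [combine like terms]

180b² + 102ab² - 180b³ + 270ab³ - 372ab + 390a²b - 558a²b² + 168a² - 252a³ + 252a³b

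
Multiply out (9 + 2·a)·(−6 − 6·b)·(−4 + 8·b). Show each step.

(9 + 2·a)·(−6 − 6·b)·(−4 + 8·b)
= (−54 − 54·b − 12·a − 12·a·b)·(−4 + 8·b)    [distributive law]
= 216 − 432·b + 216·b − 432·b² + 48·a − 96·a·b + 48·a·b − 96·a·b²    [distributive law]
= 216 − 216·b − 432·b² + 48·a − 48·a·b − 96·a·b²    [combine like terms]

216 − 216·b − 432·b² + 48·a − 48·a·b − 96·a·b²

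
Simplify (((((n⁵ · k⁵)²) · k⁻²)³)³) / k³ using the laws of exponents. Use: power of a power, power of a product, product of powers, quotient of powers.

k⁶⁹·n⁹⁰

(((((n⁵ · k⁵)²) · k⁻²)³)³) / k³
= ((((n⁵ · k⁵)²) · k⁻²)⁹) / k³    [power of a power]
= ((((n⁵ · k⁵)²)⁹) · ((k⁻²)⁹)) / k³    [power of a product]
= (((n⁵ · k⁵)¹⁸) · ((k⁻²)⁹)) / k³    [power of a power]
= ((((n⁵)¹⁸) · ((k⁵)¹⁸)) · ((k⁻²)⁹)) / k³    [power of a product]
= ((n⁹⁰ · ((k⁵)¹⁸)) · ((k⁻²)⁹)) / k³    [power of a power]
= ((n⁹⁰ · k⁹⁰) · ((k⁻²)⁹)) / k³    [power of a power]
= ((n⁹⁰ · k⁹⁰) · k⁻¹⁸) / k³    [power of a power]
= k⁶⁹·n⁹⁰    [quotient of powers; product of powers]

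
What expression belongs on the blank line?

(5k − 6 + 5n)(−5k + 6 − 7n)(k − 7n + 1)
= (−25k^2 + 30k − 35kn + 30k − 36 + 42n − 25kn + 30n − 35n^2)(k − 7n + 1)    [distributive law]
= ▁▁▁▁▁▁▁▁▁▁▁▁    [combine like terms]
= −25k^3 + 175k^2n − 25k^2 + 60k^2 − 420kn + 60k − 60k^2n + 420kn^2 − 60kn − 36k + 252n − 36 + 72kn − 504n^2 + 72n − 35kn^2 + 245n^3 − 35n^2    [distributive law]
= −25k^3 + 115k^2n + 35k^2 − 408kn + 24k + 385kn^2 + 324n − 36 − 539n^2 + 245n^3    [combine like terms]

Applying combine like terms to the line above:

(−25k^2 + 60k − 60kn − 36 + 72n − 35n^2)(k − 7n + 1)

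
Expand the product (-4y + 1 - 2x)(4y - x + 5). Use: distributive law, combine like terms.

(-4y + 1 - 2x)(4y - x + 5)
= -16y² + 4xy - 20y + 4y - x + 5 - 8xy + 2x² - 10x    [distributive law]
= -16y² - 4xy - 16y - 11x + 5 + 2x²    [combine like terms]

-16y² - 4xy - 16y - 11x + 5 + 2x²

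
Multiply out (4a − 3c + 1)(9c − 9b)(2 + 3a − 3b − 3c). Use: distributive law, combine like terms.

(4a − 3c + 1)(9c − 9b)(2 + 3a − 3b − 3c)
= (36ac − 36ab − 27c² + 27bc + 9c − 9b)(2 + 3a − 3b − 3c)    [distributive law]
= 72ac + 108a²c − 108abc − 108ac² − 72ab − 108a²b + 108ab² + 108abc − 54c² − 81ac² + 81bc² + 81c³ + 54bc + 81abc − 81b²c − 81bc² + 18c + 27ac − 27bc − 27c² − 18b − 27ab + 27b² + 27bc    [distributive law]
= 99ac + 108a²c + 81abc − 189ac² − 99ab − 108a²b + 108ab² − 81c² + 81c³ + 54bc − 81b²c + 18c − 18b + 27b²    [combine like terms]

99ac + 108a²c + 81abc − 189ac² − 99ab − 108a²b + 108ab² − 81c² + 81c³ + 54bc − 81b²c + 18c − 18b + 27b²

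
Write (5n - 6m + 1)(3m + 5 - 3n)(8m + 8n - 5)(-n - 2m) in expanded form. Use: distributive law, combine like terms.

(5n - 6m + 1)(3m + 5 - 3n)(8m + 8n - 5)(-n - 2m)
= (15mn + 25n - 15n^2 - 18m^2 - 30m + 18mn + 3m + 5 - 3n)(8m + 8n - 5)(-n - 2m)    [distributive law]
= (33mn + 22n - 15n^2 - 18m^2 - 27m + 5)(8m + 8n - 5)(-n - 2m)    [combine like terms]
= (264m^2n + 264mn^2 - 165mn + 176mn + 176n^2 - 110n - 120mn^2 - 120n^3 + 75n^2 - 144m^3 - 144m^2n + 90m^2 - 216m^2 - 216mn + 135m + 40m + 40n - 25)(-n - 2m)    [distributive law]
= (120m^2n + 144mn^2 - 205mn + 251n^2 - 70n - 120n^3 - 144m^3 - 126m^2 + 175m - 25)(-n - 2m)    [combine like terms]
= -120m^2n^2 - 240m^3n - 144mn^3 - 288m^2n^2 + 205mn^2 + 410m^2n - 251n^3 - 502mn^2 + 70n^2 + 140mn + 120n^4 + 240mn^3 + 144m^3n + 288m^4 + 126m^2n + 252m^3 - 175mn - 350m^2 + 25n + 50m    [distributive law]
= -408m^2n^2 - 96m^3n + 96mn^3 - 297mn^2 + 536m^2n - 251n^3 + 70n^2 - 35mn + 120n^4 + 288m^4 + 252m^3 - 350m^2 + 25n + 50m    [combine like terms]

-408m^2n^2 - 96m^3n + 96mn^3 - 297mn^2 + 536m^2n - 251n^3 + 70n^2 - 35mn + 120n^4 + 288m^4 + 252m^3 - 350m^2 + 25n + 50m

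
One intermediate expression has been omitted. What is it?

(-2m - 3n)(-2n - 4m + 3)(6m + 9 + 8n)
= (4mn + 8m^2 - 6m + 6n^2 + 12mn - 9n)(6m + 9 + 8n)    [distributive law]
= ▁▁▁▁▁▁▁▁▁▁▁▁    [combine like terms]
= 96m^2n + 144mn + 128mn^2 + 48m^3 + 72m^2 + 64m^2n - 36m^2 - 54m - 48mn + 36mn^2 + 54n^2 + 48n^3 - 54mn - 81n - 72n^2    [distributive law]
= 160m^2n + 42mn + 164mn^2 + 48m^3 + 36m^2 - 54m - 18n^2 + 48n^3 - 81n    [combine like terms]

By combine like terms:

(16mn + 8m^2 - 6m + 6n^2 - 9n)(6m + 9 + 8n)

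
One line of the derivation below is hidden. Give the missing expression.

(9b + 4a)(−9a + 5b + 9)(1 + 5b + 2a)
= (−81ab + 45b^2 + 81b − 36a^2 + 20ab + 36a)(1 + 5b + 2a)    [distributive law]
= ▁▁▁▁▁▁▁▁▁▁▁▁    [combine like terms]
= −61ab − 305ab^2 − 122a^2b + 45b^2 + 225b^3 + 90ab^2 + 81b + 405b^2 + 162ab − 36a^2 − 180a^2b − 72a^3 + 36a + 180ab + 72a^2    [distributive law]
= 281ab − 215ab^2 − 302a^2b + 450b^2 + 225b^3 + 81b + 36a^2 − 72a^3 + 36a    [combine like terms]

Applying combine like terms to the line above:

(−61ab + 45b^2 + 81b − 36a^2 + 36a)(1 + 5b + 2a)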